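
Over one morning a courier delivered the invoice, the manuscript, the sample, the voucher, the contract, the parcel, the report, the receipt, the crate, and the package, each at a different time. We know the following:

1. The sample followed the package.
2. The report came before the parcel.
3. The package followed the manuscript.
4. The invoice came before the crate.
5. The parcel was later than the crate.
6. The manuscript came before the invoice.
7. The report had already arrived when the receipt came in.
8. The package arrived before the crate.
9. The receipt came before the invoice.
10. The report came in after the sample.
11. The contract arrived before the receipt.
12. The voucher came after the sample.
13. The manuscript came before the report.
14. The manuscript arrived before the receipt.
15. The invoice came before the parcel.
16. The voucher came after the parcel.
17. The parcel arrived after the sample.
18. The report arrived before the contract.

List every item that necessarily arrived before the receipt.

the contract, the manuscript, the package, the report, the sample

Directly stated before the receipt: the contract, the manuscript, and the report.
The package reaches the receipt via the package → the sample → the report → the receipt.
The sample reaches the receipt via the sample → the report → the receipt.
No chain forces the crate (or any of the others) ahead of the receipt.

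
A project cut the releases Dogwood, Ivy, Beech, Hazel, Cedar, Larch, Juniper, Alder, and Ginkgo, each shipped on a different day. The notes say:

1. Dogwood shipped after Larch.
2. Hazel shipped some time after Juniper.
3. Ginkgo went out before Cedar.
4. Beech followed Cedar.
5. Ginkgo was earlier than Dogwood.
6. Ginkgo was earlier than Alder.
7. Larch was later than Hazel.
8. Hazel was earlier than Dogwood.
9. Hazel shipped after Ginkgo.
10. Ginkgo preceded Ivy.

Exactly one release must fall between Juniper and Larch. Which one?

Tracing the constraints gives Juniper → Hazel → Larch, so Hazel sits after Juniper and before Larch.
No other release is forced both after Juniper and before Larch.

Hazel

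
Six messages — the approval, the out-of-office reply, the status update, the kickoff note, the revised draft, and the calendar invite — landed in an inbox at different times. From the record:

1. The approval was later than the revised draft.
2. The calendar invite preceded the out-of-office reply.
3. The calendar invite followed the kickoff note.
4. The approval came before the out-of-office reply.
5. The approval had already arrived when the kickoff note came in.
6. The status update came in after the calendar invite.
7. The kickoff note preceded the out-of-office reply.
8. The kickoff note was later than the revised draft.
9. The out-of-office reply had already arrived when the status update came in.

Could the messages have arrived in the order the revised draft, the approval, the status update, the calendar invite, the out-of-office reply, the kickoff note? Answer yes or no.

no

The constraints require the kickoff note before the calendar invite, but in the proposed sequence the calendar invite appears ahead of the kickoff note. That one violation is enough.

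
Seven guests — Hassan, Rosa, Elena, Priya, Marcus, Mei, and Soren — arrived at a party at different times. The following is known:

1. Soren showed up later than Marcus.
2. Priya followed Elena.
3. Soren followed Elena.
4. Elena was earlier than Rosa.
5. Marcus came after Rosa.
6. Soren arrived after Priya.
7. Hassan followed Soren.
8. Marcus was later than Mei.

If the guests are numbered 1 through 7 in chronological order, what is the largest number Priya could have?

Priya must come before Hassan and Soren — 2 guests forced after them.
Everything else can be placed before Priya in some valid order, so Priya can sit as late as position 7 − 2 = 5.

5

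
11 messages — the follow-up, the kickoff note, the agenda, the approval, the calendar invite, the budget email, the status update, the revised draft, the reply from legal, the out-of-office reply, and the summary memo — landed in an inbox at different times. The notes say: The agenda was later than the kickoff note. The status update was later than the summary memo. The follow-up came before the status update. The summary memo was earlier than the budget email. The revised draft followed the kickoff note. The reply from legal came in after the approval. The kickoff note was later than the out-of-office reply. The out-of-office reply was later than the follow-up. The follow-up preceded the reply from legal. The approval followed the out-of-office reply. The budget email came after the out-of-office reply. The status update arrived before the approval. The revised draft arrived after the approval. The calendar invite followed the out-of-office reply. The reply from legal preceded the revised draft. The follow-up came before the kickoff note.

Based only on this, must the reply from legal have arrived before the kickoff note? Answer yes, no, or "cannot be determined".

No chain of stated constraints runs from the reply from legal to the kickoff note, and none runs from the kickoff note to the reply from legal either.
So the relative order of the reply from legal and the kickoff note is not fixed by the given facts.

cannot be determined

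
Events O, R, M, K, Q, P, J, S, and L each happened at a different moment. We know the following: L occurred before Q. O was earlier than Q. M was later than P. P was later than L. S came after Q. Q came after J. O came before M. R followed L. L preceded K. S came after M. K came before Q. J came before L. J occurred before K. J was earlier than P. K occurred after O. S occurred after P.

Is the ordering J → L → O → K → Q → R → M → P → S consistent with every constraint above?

The constraints require P before M, but in the proposed sequence M appears ahead of P. That one violation is enough.

no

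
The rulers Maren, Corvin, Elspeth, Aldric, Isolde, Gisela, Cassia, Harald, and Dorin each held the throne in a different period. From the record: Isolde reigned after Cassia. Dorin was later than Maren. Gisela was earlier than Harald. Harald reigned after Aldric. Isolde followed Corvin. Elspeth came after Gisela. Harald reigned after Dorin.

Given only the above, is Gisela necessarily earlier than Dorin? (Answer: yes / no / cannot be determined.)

cannot be determined

No chain of stated constraints runs from Gisela to Dorin, and none runs from Dorin to Gisela either.
So the relative order of Gisela and Dorin is not fixed by the given facts.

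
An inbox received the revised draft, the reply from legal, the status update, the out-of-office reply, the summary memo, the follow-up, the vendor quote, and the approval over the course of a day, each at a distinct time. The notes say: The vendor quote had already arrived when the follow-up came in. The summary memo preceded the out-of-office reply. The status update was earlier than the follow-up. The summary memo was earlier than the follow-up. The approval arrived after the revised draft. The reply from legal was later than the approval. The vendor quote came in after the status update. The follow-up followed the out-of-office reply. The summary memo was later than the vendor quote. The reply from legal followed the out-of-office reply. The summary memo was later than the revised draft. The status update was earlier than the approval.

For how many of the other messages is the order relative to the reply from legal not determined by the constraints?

1

Forced before the reply from legal: the approval, the out-of-office reply, the revised draft, the status update, the summary memo, and the vendor quote.
That leaves the follow-up with no forced order relative to the reply from legal — 1.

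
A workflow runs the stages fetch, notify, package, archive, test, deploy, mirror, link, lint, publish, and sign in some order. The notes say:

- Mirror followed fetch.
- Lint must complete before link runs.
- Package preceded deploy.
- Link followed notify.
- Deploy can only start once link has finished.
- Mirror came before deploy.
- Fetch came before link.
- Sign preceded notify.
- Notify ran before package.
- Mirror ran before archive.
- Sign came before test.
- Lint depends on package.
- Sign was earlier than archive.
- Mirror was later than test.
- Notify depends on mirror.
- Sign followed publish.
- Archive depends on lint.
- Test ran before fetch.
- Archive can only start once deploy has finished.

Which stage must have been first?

Publish has a chain of constraints placing it before every other stage, so publish must be first.

publish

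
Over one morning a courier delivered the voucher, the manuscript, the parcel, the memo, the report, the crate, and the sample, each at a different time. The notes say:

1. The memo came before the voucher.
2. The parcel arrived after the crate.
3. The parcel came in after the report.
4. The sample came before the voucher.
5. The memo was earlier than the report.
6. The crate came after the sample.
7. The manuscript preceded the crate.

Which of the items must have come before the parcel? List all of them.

Directly stated before the parcel: the crate and the report.
The manuscript reaches the parcel via the manuscript → the crate → the parcel.
The memo reaches the parcel via the memo → the report → the parcel.
The sample reaches the parcel via the sample → the crate → the parcel.
No chain forces the voucher ahead of the parcel.

the crate, the manuscript, the memo, the report, the sample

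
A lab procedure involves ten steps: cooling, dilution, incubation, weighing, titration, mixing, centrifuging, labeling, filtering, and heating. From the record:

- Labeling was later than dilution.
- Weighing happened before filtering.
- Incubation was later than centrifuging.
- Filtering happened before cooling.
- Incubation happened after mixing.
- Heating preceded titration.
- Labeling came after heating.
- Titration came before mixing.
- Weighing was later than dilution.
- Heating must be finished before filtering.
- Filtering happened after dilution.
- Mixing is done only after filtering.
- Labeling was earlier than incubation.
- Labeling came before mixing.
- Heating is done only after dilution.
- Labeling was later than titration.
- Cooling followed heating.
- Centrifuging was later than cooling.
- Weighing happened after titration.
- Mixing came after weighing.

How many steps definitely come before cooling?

Directly stated before cooling: filtering and heating.
Dilution reaches cooling via dilution → heating → cooling.
Titration reaches cooling via titration → weighing → filtering → cooling.
Weighing reaches cooling via weighing → filtering → cooling.
No chain forces incubation (or any of the others) ahead of cooling.
That's dilution, filtering, heating, titration, and weighing — 5 in all.

5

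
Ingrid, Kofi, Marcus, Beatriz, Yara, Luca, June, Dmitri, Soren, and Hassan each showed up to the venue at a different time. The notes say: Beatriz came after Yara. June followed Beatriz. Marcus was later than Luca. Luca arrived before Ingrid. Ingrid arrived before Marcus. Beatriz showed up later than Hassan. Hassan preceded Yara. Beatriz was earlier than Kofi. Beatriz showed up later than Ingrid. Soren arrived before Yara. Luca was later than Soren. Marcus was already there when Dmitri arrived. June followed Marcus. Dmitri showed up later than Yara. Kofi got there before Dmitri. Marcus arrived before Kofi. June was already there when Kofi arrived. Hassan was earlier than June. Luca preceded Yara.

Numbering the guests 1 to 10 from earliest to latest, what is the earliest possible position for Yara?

Hassan, Luca, and Soren must all come before Yara — 3 forced predecessors.
Nothing else is forced ahead of Yara, so their earliest slot is position 3 + 1 = 4.

4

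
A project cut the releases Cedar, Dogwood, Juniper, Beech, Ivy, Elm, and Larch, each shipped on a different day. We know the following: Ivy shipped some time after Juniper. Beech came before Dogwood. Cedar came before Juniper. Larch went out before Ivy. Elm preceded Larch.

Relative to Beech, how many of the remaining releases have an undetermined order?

5

Forced after Beech: Dogwood.
That leaves Cedar, Elm, Ivy, Juniper, and Larch with no forced order relative to Beech — 5.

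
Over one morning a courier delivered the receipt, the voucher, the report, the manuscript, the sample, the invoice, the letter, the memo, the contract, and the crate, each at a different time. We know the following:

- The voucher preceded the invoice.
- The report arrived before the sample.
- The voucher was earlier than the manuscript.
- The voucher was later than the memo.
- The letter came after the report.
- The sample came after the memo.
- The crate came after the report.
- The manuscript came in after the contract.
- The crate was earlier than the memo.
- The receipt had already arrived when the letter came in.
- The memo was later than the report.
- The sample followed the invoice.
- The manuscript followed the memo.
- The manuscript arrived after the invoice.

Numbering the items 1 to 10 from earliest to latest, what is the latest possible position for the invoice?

8

The invoice must come before the manuscript and the sample — 2 items forced after it.
Everything else can be placed before the invoice in some valid order, so the invoice can sit as late as position 10 − 2 = 8.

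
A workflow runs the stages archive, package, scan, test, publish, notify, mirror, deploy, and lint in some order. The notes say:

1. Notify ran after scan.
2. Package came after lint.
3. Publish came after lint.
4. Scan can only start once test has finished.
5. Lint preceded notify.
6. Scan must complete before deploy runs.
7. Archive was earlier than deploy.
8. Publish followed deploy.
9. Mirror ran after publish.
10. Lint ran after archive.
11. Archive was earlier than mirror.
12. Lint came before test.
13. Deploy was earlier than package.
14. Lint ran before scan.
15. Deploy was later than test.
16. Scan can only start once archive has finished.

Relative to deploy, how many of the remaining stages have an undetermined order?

1

Forced before deploy: archive, lint, scan, and test; forced after deploy: mirror, package, and publish.
That leaves notify with no forced order relative to deploy — 1.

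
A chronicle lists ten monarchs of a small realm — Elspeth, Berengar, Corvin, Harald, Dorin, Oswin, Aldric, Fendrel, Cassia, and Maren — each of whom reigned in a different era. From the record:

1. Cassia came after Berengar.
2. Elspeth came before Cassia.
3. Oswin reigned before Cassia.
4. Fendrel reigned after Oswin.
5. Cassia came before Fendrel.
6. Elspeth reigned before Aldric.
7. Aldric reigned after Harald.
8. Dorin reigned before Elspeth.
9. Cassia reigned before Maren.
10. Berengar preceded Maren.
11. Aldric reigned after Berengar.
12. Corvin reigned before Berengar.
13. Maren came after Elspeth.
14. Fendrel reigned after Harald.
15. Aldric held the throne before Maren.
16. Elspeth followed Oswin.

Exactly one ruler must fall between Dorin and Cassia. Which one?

Elspeth

Tracing the constraints gives Dorin → Elspeth → Cassia, so Elspeth sits after Dorin and before Cassia.
No other ruler is forced both after Dorin and before Cassia.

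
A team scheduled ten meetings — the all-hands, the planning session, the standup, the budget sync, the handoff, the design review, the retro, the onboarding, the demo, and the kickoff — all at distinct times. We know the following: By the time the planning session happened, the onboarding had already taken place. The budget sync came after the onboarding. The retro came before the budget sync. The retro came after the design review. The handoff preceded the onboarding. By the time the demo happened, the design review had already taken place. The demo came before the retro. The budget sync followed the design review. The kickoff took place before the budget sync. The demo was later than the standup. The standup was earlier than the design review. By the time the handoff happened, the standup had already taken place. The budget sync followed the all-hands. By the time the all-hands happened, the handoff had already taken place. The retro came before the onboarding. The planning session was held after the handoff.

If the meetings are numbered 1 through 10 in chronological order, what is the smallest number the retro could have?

The demo, the design review, and the standup must all come before the retro — 3 forced predecessors.
Nothing else is forced ahead of the retro, so its earliest slot is position 3 + 1 = 4.

4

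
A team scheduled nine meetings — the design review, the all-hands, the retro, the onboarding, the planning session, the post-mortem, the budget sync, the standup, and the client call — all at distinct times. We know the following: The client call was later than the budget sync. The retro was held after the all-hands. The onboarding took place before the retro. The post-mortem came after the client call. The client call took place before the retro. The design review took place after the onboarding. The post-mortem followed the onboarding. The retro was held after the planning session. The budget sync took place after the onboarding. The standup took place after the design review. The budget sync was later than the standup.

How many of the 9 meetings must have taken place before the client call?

Directly stated before the client call: the budget sync.
The design review reaches the client call via the design review → the standup → the budget sync → the client call.
The onboarding reaches the client call via the onboarding → the budget sync → the client call.
The standup reaches the client call via the standup → the budget sync → the client call.
No chain forces the post-mortem (or any of the others) ahead of the client call.
That's the budget sync, the design review, the onboarding, and the standup — 4 in all.

4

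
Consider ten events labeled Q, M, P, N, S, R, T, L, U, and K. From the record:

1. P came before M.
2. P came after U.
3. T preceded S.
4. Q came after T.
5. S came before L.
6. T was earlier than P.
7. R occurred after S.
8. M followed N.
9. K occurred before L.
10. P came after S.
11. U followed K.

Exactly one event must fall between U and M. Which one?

P

Tracing the constraints gives U → P → M, so P sits after U and before M.
No other event is forced both after U and before M.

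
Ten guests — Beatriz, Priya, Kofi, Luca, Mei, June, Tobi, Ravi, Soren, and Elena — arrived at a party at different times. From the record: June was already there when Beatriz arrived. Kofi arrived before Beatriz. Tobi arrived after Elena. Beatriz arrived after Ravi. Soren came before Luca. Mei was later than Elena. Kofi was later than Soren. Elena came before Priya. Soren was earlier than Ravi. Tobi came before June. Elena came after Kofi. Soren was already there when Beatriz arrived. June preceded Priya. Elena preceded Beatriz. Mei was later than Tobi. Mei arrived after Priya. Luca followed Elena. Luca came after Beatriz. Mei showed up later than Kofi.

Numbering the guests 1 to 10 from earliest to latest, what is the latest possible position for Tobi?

Tobi must come before Beatriz, June, Luca, Mei, and Priya — 5 guests forced after them.
Everything else can be placed before Tobi in some valid order, so Tobi can sit as late as position 10 − 5 = 5.

5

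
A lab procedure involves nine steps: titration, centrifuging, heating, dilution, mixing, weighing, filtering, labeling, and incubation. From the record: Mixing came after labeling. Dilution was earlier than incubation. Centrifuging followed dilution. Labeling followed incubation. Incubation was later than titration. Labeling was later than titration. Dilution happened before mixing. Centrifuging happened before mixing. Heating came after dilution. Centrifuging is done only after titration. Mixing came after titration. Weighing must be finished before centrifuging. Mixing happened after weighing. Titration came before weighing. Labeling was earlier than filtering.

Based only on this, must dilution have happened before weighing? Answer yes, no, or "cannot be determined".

cannot be determined

No chain of stated constraints runs from dilution to weighing, and none runs from weighing to dilution either.
So the relative order of dilution and weighing is not fixed by the given facts.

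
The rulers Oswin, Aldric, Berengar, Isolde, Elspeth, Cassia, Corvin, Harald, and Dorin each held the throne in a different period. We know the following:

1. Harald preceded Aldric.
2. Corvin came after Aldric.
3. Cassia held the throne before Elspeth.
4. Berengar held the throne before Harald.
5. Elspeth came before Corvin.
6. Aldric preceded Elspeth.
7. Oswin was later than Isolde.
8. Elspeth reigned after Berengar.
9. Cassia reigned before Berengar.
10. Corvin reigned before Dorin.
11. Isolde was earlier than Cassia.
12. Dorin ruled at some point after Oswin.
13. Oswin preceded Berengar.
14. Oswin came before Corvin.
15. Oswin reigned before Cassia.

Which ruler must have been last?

Every other ruler has a chain of constraints placing them before Dorin, so Dorin is last.

Dorin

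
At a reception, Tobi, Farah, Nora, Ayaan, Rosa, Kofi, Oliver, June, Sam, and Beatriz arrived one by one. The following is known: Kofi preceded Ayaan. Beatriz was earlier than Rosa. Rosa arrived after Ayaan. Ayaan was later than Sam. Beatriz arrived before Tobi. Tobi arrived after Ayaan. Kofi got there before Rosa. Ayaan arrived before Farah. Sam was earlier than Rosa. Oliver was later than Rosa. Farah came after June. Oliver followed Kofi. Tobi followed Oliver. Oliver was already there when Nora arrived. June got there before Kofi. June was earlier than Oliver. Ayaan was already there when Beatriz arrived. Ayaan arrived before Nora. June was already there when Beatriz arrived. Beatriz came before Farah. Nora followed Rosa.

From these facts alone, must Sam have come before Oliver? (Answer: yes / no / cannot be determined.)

yes

Chain the constraints: Sam → Rosa → Oliver. Each link is directly stated, so Sam comes before Oliver.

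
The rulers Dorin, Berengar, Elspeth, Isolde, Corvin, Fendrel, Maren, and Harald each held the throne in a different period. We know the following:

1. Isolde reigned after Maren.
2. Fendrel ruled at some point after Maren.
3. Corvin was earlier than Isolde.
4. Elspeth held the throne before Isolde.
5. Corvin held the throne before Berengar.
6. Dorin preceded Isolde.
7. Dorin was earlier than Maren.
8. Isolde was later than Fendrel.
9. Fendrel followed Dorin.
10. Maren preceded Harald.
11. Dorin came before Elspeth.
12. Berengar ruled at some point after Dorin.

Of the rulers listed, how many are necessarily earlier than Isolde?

Directly stated before Isolde: Corvin, Dorin, Elspeth, Fendrel, and Maren.
No chain forces Harald (or any of the others) ahead of Isolde.
That's Corvin, Dorin, Elspeth, Fendrel, and Maren — 5 in all.

5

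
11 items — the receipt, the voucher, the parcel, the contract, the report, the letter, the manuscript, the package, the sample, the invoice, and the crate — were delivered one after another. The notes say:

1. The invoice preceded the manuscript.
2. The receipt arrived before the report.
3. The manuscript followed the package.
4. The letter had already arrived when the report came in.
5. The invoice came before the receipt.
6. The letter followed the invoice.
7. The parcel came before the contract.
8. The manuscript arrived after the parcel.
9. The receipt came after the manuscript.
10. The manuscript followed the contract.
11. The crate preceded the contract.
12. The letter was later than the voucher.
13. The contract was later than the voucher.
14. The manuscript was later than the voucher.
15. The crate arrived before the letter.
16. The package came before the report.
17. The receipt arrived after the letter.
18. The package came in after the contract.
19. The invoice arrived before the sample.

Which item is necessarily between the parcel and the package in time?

Tracing the constraints gives the parcel → the contract → the package, so the contract sits after the parcel and before the package.
No other item is forced both after the parcel and before the package.

the contract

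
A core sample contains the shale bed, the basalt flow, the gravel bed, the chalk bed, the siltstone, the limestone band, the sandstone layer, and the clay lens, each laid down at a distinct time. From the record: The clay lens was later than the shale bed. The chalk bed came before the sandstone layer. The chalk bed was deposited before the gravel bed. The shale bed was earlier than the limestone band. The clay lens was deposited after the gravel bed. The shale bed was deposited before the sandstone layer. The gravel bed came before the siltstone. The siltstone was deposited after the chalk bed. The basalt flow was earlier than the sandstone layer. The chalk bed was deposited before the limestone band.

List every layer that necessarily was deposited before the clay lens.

Directly stated before the clay lens: the gravel bed and the shale bed.
The chalk bed reaches the clay lens via the chalk bed → the gravel bed → the clay lens.
No chain forces the siltstone (or any of the others) ahead of the clay lens.

the chalk bed, the gravel bed, the shale bed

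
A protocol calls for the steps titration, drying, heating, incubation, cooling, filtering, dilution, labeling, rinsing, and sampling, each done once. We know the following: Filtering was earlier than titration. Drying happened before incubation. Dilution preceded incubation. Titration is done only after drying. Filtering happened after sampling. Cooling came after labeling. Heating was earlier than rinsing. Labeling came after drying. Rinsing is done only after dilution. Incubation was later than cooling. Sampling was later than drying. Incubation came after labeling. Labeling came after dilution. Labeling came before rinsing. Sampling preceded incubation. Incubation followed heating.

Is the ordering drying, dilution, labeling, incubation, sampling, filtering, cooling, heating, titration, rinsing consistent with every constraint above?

no

The constraints require cooling before incubation, but in the proposed sequence incubation appears ahead of cooling. That one violation is enough.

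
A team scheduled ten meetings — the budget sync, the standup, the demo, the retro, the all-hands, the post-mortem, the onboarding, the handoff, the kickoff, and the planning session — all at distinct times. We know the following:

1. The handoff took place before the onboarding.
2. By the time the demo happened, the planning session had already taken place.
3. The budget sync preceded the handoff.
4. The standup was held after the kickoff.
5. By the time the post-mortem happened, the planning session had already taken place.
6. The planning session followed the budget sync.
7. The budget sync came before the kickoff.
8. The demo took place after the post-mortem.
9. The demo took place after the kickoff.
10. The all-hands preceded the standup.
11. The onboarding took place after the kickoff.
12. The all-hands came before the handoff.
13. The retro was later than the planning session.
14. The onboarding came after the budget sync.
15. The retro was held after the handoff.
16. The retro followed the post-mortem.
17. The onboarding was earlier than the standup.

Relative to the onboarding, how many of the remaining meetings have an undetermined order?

Forced before the onboarding: the all-hands, the budget sync, the handoff, and the kickoff; forced after the onboarding: the standup.
That leaves the demo, the planning session, the post-mortem, and the retro with no forced order relative to the onboarding — 4.

4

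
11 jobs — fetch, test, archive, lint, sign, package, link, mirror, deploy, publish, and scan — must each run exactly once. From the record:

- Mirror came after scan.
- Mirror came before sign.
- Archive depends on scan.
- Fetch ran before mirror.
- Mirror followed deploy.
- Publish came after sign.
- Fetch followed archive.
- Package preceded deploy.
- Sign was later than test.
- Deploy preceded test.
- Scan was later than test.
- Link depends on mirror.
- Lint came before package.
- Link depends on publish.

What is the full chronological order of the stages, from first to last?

The constraints fix every adjacent pair, so only one ordering works:
lint → package → deploy → test → scan → archive → fetch → mirror → sign → publish → link.

lint, package, deploy, test, scan, archive, fetch, mirror, sign, publish, link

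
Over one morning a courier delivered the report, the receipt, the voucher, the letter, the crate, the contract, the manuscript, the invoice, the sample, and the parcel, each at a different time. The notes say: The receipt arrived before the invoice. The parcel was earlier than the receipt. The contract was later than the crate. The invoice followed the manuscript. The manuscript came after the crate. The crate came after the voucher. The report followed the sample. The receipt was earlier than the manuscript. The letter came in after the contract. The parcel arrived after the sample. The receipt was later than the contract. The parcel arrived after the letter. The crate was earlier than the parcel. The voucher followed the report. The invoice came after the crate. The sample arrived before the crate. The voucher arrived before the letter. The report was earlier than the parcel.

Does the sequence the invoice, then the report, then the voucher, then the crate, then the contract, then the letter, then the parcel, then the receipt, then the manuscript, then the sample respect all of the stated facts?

The constraints require the receipt before the invoice, but in the proposed sequence the invoice appears ahead of the receipt. That one violation is enough.

no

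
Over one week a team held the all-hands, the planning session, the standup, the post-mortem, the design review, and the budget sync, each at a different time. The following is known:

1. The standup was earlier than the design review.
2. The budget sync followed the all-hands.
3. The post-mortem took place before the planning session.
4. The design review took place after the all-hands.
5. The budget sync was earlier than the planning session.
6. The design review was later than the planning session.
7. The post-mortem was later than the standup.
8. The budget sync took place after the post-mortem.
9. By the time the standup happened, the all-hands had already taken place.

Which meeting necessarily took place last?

Every other meeting has a chain of constraints placing it before the design review, so the design review is last.

the design review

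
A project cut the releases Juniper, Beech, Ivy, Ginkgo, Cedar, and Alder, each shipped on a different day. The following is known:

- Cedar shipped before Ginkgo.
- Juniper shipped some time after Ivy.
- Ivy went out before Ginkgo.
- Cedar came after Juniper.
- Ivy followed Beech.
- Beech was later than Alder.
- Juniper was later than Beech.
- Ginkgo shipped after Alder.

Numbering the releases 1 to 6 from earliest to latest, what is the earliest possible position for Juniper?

Alder, Beech, and Ivy must all come before Juniper — 3 forced predecessors.
Nothing else is forced ahead of Juniper, so its earliest slot is position 3 + 1 = 4.

4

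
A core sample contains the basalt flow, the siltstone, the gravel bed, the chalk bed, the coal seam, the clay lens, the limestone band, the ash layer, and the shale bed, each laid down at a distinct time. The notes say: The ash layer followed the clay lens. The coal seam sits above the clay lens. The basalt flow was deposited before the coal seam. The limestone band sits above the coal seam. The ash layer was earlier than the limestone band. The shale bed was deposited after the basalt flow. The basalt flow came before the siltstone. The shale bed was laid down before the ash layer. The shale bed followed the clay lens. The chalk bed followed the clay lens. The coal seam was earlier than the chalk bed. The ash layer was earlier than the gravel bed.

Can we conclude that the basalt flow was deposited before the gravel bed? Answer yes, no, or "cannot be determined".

Chain the constraints: the basalt flow → the shale bed → the ash layer → the gravel bed. Each link is directly stated, so the basalt flow comes before the gravel bed.

yes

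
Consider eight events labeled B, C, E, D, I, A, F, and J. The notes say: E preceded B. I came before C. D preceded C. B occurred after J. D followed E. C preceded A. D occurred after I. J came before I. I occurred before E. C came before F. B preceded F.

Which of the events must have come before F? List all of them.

Directly stated before F: B and C.
D reaches F via D → C → F.
E reaches F via E → B → F.
I reaches F via I → C → F.
Likewise J reaches F by chaining the stated constraints.
No chain forces A ahead of F.

B, C, D, E, I, J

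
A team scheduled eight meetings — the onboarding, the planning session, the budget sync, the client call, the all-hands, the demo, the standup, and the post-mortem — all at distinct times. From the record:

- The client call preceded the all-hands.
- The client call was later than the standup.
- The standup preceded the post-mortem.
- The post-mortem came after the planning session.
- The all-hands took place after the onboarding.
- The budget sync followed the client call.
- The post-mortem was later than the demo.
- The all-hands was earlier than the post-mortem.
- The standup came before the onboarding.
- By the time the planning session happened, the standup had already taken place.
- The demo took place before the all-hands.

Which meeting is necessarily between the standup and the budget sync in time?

Tracing the constraints gives the standup → the client call → the budget sync, so the client call sits after the standup and before the budget sync.
No other meeting is forced both after the standup and before the budget sync.

the client call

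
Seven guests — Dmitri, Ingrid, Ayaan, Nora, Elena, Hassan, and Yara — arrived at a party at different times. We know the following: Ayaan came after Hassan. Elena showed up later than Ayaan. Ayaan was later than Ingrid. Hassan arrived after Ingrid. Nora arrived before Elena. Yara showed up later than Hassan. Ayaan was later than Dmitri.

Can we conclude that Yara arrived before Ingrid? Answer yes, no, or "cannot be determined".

Tracing the constraints gives Ingrid → Hassan → Yara, so Ingrid must come before Yara.
That means Yara cannot be before Ingrid.

no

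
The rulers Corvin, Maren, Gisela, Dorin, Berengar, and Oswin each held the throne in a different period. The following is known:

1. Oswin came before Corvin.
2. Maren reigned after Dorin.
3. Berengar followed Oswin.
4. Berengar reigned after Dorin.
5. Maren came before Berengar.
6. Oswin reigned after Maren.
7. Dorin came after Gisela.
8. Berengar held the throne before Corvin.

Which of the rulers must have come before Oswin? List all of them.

Directly stated before Oswin: Maren.
Dorin reaches Oswin via Dorin → Maren → Oswin.
Gisela reaches Oswin via Gisela → Dorin → Maren → Oswin.
No chain forces Berengar (or any of the others) ahead of Oswin.

Dorin, Gisela, Maren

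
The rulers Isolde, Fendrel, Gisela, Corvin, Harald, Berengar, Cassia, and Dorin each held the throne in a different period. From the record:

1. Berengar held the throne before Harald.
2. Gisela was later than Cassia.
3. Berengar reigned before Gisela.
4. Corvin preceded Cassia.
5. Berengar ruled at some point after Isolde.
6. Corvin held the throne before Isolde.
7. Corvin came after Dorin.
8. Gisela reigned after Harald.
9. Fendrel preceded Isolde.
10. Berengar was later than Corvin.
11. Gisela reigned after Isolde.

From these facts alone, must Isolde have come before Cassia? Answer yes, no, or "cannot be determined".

No chain of stated constraints runs from Isolde to Cassia, and none runs from Cassia to Isolde either.
So the relative order of Isolde and Cassia is not fixed by the given facts.

cannot be determined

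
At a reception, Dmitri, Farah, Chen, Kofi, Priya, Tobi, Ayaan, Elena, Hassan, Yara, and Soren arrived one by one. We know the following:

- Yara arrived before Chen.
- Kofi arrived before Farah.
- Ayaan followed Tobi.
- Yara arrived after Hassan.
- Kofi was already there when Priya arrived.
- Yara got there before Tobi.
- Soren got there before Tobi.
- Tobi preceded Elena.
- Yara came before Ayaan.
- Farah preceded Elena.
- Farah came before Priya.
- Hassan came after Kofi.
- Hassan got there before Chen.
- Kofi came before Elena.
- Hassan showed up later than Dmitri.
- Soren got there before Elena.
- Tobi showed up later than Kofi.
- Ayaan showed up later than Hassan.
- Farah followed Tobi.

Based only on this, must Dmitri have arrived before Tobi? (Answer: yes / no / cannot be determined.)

Chain the constraints: Dmitri → Hassan → Yara → Tobi. Each link is directly stated, so Dmitri comes before Tobi.

yes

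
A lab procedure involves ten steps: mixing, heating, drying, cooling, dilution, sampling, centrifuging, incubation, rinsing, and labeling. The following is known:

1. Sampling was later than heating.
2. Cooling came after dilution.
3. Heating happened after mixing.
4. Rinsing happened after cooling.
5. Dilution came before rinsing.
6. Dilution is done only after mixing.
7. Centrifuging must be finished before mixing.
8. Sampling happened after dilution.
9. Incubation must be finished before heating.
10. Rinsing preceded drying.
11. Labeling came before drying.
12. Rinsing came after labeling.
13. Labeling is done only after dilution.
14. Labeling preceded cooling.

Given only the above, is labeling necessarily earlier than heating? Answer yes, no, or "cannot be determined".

No chain of stated constraints runs from labeling to heating, and none runs from heating to labeling either.
So the relative order of labeling and heating is not fixed by the given facts.

cannot be determined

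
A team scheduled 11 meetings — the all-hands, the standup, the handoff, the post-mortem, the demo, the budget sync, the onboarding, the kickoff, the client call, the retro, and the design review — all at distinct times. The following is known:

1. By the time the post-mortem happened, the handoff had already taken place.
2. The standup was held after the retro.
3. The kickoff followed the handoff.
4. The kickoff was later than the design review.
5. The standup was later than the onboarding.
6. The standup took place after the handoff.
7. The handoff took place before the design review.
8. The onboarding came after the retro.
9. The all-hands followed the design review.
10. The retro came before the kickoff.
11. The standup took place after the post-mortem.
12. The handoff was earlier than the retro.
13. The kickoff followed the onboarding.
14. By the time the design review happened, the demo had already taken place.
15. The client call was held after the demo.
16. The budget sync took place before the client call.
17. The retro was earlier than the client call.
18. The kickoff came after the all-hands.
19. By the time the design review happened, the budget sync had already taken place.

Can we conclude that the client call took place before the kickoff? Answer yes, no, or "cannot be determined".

cannot be determined

No chain of stated constraints runs from the client call to the kickoff, and none runs from the kickoff to the client call either.
So the relative order of the client call and the kickoff is not fixed by the given facts.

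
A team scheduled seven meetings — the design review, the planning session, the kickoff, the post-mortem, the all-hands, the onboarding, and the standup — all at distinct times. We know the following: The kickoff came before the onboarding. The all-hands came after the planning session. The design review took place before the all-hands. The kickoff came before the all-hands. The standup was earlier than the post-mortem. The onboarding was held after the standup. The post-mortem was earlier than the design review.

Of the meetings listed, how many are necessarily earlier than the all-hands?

5

Directly stated before the all-hands: the design review, the kickoff, and the planning session.
The post-mortem reaches the all-hands via the post-mortem → the design review → the all-hands.
The standup reaches the all-hands via the standup → the post-mortem → the design review → the all-hands.
No chain forces the onboarding ahead of the all-hands.
That's the design review, the kickoff, the planning session, the post-mortem, and the standup — 5 in all.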